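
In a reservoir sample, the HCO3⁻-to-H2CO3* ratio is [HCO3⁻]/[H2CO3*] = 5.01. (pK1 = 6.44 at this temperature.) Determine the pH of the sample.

From K1 = [H⁺][HCO3⁻]/[H2CO3*]:  pH = pK1 + log₁₀([HCO3⁻]/[H2CO3*])
log₁₀(5.01) = +0.700
pH = 6.44 + (+0.700) = 7.14

pH = 7.14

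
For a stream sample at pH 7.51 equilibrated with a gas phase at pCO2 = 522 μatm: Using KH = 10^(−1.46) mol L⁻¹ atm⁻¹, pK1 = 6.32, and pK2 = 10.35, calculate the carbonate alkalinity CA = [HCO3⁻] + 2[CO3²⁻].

CA = 0.281 mmol/L

[CO2*] = KH · pCO2 = 10^(−1.46) × 522×10^-6 = 1.810×10^-5 mol/L
α₀ = 1/(1 + K1/[H⁺] + K1K2/[H⁺]²) = 1/(1 + 10^+1.19 + 10^-1.65) = 0.06057
DIC = [CO2*]/α₀ = 1.810×10^-5 / 0.06057 = 0.2988 mmol/L
CA = (α₁ + 2α₂)·DIC = (0.9381 + 2×0.001356) × 0.2988 = 0.281 mmol/L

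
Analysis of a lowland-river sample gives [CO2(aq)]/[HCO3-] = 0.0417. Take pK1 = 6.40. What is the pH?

From K1 = [H⁺][HCO3-]/[CO2(aq)]:  pH = pK1 − log₁₀([CO2(aq)]/[HCO3-])
log₁₀(0.0417) = -1.380
pH = 6.40 − (-1.380) = 7.78

pH = 7.78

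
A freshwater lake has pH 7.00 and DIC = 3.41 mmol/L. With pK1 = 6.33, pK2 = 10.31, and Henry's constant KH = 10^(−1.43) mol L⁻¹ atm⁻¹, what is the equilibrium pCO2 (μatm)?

α₀ = 1 / (1 + K1/[H⁺] + K1K2/[H⁺]²) = 1 / (1 + 10^+0.67 + 10^-2.64)
   = 1 / (1 + 4.6774 + 0.0022909) = 1/5.6796 = 0.1761
[CO2*] = α₀ × DIC = 0.1761 × 3.41 = 0.6004 mmol/L
pCO2 = [CO2*]/KH = 6.004×10^-4 / 3.715×10^-2 = 1.62×10^4 μatm

pCO2 = 1.62×10^4 μatm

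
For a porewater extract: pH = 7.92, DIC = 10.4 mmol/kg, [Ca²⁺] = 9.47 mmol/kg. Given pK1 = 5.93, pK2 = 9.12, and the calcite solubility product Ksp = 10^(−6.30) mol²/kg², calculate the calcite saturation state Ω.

α₂ = 1 / (1 + [H⁺]/K2 + [H⁺]²/(K1K2)) = 1 / (1 + 10^+1.20 + 10^-0.79)
   = 1 / (1 + 15.849 + 0.16218) = 1/17.011 = 0.05879
[CO3²⁻] = α₂ × DIC = 0.05879 × 10.4 = 0.6114 mmol/kg
Ksp = 10^(−6.30) = 5.012×10^-7
Ω = [Ca²⁺][CO3²⁻]/Ksp = (9.47×10^-3)(6.114×10^-4) / 5.012×10^-7 = 11.6

Ω = 11.6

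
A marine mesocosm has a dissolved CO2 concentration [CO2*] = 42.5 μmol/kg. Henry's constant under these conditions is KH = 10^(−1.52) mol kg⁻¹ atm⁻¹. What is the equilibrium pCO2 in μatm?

KH = 10^(−1.52) = 3.020×10^-2 mol kg⁻¹ atm⁻¹
pCO2 = [CO2*]/KH = 42.5×10^-6 / 3.020×10^-2 = 1.41×10^-3 atm = 1410 μatm

pCO2 = 1410 μatm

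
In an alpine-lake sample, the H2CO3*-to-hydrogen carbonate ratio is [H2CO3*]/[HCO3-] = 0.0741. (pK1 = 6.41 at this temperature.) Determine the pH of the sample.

pH = 7.54

From K1 = [H⁺][HCO3-]/[H2CO3*]:  pH = pK1 − log₁₀([H2CO3*]/[HCO3-])
log₁₀(0.0741) = -1.130
pH = 6.41 − (-1.130) = 7.54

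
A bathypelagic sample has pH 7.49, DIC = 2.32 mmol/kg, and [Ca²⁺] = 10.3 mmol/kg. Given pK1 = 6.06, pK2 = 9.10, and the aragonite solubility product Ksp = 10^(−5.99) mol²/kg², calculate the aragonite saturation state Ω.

Ω = 0.540

α₂ = 1 / (1 + [H⁺]/K2 + [H⁺]²/(K1K2)) = 1 / (1 + 10^+1.61 + 10^+0.18)
   = 1 / (1 + 40.738 + 1.5136) = 1/43.252 = 0.02312
[CO3²⁻] = α₂ × DIC = 0.02312 × 2.32 = 0.05364 mmol/kg
Ksp = 10^(−5.99) = 1.023×10^-6
Ω = [Ca²⁺][CO3²⁻]/Ksp = (10.3×10^-3)(5.364×10^-5) / 1.023×10^-6 = 0.540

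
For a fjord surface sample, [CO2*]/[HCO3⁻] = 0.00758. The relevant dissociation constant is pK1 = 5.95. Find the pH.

pH = 8.07

From K1 = [H⁺][HCO3⁻]/[CO2*]:  pH = pK1 − log₁₀([CO2*]/[HCO3⁻])
log₁₀(0.00758) = -2.120
pH = 5.95 − (-2.120) = 8.07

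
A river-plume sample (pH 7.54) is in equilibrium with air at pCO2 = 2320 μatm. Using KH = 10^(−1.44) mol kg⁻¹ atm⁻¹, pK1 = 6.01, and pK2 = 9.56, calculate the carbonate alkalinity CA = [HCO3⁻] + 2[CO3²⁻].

[CO2*] = KH · pCO2 = 10^(−1.44) × 2320×10^-6 = 8.423×10^-5 mol/kg
α₀ = 1/(1 + K1/[H⁺] + K1K2/[H⁺]²) = 1/(1 + 10^+1.53 + 10^-0.49) = 0.02840
DIC = [CO2*]/α₀ = 8.423×10^-5 / 0.02840 = 2.966 mmol/kg
CA = (α₁ + 2α₂)·DIC = (0.9624 + 2×0.009191) × 2.966 = 2.91 mmol/kg

CA = 2.91 mmol/kg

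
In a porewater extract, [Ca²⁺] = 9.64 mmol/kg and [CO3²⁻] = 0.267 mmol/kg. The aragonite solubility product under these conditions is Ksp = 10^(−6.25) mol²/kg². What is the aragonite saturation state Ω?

Ksp = 10^(−6.25) = 5.623×10^-7
Ω = [Ca²⁺][CO3²⁻]/Ksp = (9.64×10^-3)(0.267×10^-3) / 5.623×10^-7 = 4.58

Ω = 4.58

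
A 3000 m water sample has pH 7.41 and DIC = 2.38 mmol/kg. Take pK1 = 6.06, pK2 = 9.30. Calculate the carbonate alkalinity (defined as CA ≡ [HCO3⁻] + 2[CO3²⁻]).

CA = [HCO3⁻] + 2[CO3²⁻] = (α₁ + 2α₂)·DIC
At pH 7.41: [H⁺]/K1 = 10^-1.35 = 0.044668, K2/[H⁺] = 10^-1.89 = 0.012882
α₁ = 1/(1 + 0.044668 + 0.012882) = 1/1.0576 = 0.9456; α₂ = α₁·K2/[H⁺] = 0.01218
α₁ + 2α₂ = 0.9699
CA = 0.9699 × 2.38 = 2.31 mmol/kg

CA = 2.31 mmol/kg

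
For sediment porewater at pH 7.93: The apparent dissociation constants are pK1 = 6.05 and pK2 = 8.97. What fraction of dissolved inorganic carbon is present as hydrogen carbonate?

α₁ = 0.905

α₁ = 1 / (1 + [H⁺]/K1 + K2/[H⁺]) = 1 / (1 + 10^-1.88 + 10^-1.04)
   = 1 / (1 + 0.013183 + 0.091201) = 1/1.1044 = 0.9055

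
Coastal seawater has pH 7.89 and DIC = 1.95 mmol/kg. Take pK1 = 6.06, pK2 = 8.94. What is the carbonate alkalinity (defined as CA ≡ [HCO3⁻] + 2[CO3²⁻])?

CA = 2.08 mmol/kg

CA = [HCO3⁻] + 2[CO3²⁻] = (α₁ + 2α₂)·DIC
At pH 7.89: [H⁺]/K1 = 10^-1.83 = 0.014791, K2/[H⁺] = 10^-1.05 = 0.089125
α₁ = 1/(1 + 0.014791 + 0.089125) = 1/1.1039 = 0.9059; α₂ = α₁·K2/[H⁺] = 0.08074
α₁ + 2α₂ = 1.0673
CA = 1.0673 × 1.95 = 2.08 mmol/kg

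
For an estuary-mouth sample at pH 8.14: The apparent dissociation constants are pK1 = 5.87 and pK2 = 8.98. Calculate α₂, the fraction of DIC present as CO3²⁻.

α₂ = 1 / (1 + [H⁺]/K2 + [H⁺]²/(K1K2)) = 1 / (1 + 10^+0.84 + 10^-1.43)
   = 1 / (1 + 6.9183 + 0.037154) = 1/7.9555 = 0.1257

α₂ = 0.126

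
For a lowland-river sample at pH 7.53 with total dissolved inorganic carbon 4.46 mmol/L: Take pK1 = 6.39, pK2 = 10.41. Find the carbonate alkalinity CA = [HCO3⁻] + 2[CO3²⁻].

CA = [HCO3⁻] + 2[CO3²⁻] = (α₁ + 2α₂)·DIC
At pH 7.53: [H⁺]/K1 = 10^-1.14 = 0.072444, K2/[H⁺] = 10^-2.88 = 0.0013183
α₁ = 1/(1 + 0.072444 + 0.0013183) = 1/1.0738 = 0.9313; α₂ = α₁·K2/[H⁺] = 0.001228
α₁ + 2α₂ = 0.9338
CA = 0.9338 × 4.46 = 4.16 mmol/L

CA = 4.16 mmol/L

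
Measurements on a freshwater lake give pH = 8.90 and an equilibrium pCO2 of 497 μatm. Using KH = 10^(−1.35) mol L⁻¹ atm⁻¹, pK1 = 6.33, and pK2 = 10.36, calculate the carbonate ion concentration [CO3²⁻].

[CO2*] = KH · pCO2 = 10^(−1.35) × 497×10^-6 = 2.220×10^-5 mol/L
α₀ = 1/(1 + K1/[H⁺] + K1K2/[H⁺]²) = 1/(1 + 10^+2.57 + 10^+1.11) = 0.002595
DIC = [CO2*]/α₀ = 2.220×10^-5 / 0.002595 = 8.556 mmol/L
[CO3²⁻] = α₂·DIC; α₂ = 0.03342, so [CO3²⁻] = 0.03342 × 8.556 = 0.286 mmol/L

[CO3²⁻] = 0.286 mmol/L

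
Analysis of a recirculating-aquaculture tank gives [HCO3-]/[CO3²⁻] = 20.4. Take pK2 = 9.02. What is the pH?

pH = 7.71

From K2 = [H⁺][CO3²⁻]/[HCO3-]:  pH = pK2 − log₁₀([HCO3-]/[CO3²⁻])
log₁₀(20.4) = +1.310
pH = 9.02 − (+1.310) = 7.71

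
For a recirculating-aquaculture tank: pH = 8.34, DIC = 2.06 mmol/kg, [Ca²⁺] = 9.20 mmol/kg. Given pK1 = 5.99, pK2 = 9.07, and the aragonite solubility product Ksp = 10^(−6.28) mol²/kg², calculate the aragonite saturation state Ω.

α₂ = 1 / (1 + [H⁺]/K2 + [H⁺]²/(K1K2)) = 1 / (1 + 10^+0.73 + 10^-1.62)
   = 1 / (1 + 5.3703 + 0.023988) = 1/6.3943 = 0.1564
[CO3²⁻] = α₂ × DIC = 0.1564 × 2.06 = 0.3222 mmol/kg
Ksp = 10^(−6.28) = 5.248×10^-7
Ω = [Ca²⁺][CO3²⁻]/Ksp = (9.20×10^-3)(3.222×10^-4) / 5.248×10^-7 = 5.65

Ω = 5.65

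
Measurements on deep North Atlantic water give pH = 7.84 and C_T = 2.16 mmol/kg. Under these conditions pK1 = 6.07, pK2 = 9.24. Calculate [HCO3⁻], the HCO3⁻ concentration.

α₁ = 1 / (1 + [H⁺]/K1 + K2/[H⁺]) = 1 / (1 + 10^-1.77 + 10^-1.40)
   = 1 / (1 + 0.016982 + 0.039811) = 1/1.0568 = 0.9463
[HCO3⁻] = α₁ × DIC = 0.9463 × 2.16 = 2.04 mmol/kg

[HCO3⁻] = 2.04 mmol/kg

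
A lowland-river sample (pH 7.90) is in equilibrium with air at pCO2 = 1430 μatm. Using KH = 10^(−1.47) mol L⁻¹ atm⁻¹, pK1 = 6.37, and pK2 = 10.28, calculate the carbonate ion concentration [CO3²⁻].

[CO2*] = KH · pCO2 = 10^(−1.47) × 1430×10^-6 = 4.845×10^-5 mol/L
α₀ = 1/(1 + K1/[H⁺] + K1K2/[H⁺]²) = 1/(1 + 10^+1.53 + 10^-0.85) = 0.02855
DIC = [CO2*]/α₀ = 4.845×10^-5 / 0.02855 = 1.697 mmol/L
[CO3²⁻] = α₂·DIC; α₂ = 0.004033, so [CO3²⁻] = 0.004033 × 1.697 = 0.00684 mmol/L = 6.84 μmol/L

[CO3²⁻] = 6.84 μmol/L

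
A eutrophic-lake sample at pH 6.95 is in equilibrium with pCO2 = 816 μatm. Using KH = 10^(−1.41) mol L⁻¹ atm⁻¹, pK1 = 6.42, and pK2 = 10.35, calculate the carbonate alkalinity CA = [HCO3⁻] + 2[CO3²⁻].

CA = 0.108 mmol/L

[CO2*] = KH · pCO2 = 10^(−1.41) × 816×10^-6 = 3.175×10^-5 mol/L
α₀ = 1/(1 + K1/[H⁺] + K1K2/[H⁺]²) = 1/(1 + 10^+0.53 + 10^-2.87) = 0.2278
DIC = [CO2*]/α₀ = 3.175×10^-5 / 0.2278 = 0.1394 mmol/L
CA = (α₁ + 2α₂)·DIC = (0.7719 + 2×0.0003073) × 0.1394 = 0.108 mmol/L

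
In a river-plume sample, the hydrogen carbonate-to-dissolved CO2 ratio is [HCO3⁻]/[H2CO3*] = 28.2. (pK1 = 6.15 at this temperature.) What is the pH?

pH = 7.60

From K1 = [H⁺][HCO3⁻]/[H2CO3*]:  pH = pK1 + log₁₀([HCO3⁻]/[H2CO3*])
log₁₀(28.2) = +1.450
pH = 6.15 + (+1.450) = 7.60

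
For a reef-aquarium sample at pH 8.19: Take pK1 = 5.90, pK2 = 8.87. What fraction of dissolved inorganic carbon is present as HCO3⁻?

α₁ = 1 / (1 + [H⁺]/K1 + K2/[H⁺]) = 1 / (1 + 10^-2.29 + 10^-0.68)
   = 1 / (1 + 0.0051286 + 0.20893) = 1/1.2141 = 0.8237

α₁ = 0.824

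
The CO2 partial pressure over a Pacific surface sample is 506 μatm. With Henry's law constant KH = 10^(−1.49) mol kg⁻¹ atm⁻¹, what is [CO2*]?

KH = 10^(−1.49) = 3.236×10^-2 mol kg⁻¹ atm⁻¹
[CO2*] = KH · pCO2 = 3.236×10^-2 × 506×10^-6 atm = 1.64×10^-5 mol/kg

[CO2*] = 16.4 μmol/kg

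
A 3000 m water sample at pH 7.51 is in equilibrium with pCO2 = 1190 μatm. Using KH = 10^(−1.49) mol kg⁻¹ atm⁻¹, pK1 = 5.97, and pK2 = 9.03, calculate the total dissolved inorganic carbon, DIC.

[CO2*] = KH · pCO2 = 10^(−1.49) × 1190×10^-6 = 3.851×10^-5 mol/kg
α₀ = 1/(1 + K1/[H⁺] + K1K2/[H⁺]²) = 1/(1 + 10^+1.54 + 10^+0.02) = 0.02723
DIC = [CO2*]/α₀ = 3.851×10^-5 / 0.02723 = 1.41 mmol/kg

DIC = 1.41 mmol/kg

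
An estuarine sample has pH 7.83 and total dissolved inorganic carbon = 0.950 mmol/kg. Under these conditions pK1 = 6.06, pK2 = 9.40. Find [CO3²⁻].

[CO3²⁻] = 0.0245 mmol/kg

α₂ = 1 / (1 + [H⁺]/K2 + [H⁺]²/(K1K2)) = 1 / (1 + 10^+1.57 + 10^-0.20)
   = 1 / (1 + 37.154 + 0.63096) = 1/38.784 = 0.02578
[CO3²⁻] = α₂ × DIC = 0.02578 × 0.950 = 0.0245 mmol/kg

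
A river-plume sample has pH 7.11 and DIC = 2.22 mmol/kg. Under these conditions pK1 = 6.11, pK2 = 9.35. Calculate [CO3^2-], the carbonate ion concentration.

α₂ = 1 / (1 + [H⁺]/K2 + [H⁺]²/(K1K2)) = 1 / (1 + 10^+2.24 + 10^+1.24)
   = 1 / (1 + 173.78 + 17.378) = 1/192.16 = 0.005204
[CO3²⁻] = α₂ × DIC = 0.005204 × 2.22 = 0.0116 mmol/kg = 11.6 μmol/kg

[CO3²⁻] = 11.6 μmol/kg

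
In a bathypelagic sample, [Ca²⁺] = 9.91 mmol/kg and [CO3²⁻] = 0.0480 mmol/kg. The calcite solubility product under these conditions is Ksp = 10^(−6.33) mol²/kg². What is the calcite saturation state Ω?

Ω = 1.02

Ksp = 10^(−6.33) = 4.677×10^-7
Ω = [Ca²⁺][CO3²⁻]/Ksp = (9.91×10^-3)(0.0480×10^-3) / 4.677×10^-7 = 1.02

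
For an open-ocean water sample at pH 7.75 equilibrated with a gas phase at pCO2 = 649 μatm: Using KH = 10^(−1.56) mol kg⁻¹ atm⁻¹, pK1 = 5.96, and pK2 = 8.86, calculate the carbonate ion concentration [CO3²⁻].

[CO3²⁻] = 0.0856 mmol/kg

[CO2*] = KH · pCO2 = 10^(−1.56) × 649×10^-6 = 1.787×10^-5 mol/kg
α₀ = 1/(1 + K1/[H⁺] + K1K2/[H⁺]²) = 1/(1 + 10^+1.79 + 10^+0.68) = 0.01483
DIC = [CO2*]/α₀ = 1.787×10^-5 / 0.01483 = 1.206 mmol/kg
[CO3²⁻] = α₂·DIC; α₂ = 0.07097, so [CO3²⁻] = 0.07097 × 1.206 = 0.0856 mmol/kg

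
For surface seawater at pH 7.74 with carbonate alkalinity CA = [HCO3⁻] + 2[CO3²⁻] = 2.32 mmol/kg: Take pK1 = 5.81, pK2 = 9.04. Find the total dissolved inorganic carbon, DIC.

DIC = 2.24 mmol/kg

CA = [HCO3⁻] + 2[CO3²⁻] = (α₁ + 2α₂)·DIC
At pH 7.74: [H⁺]/K1 = 10^-1.93 = 0.011749, K2/[H⁺] = 10^-1.30 = 0.050119
α₁ = 1/(1 + 0.011749 + 0.050119) = 1/1.0619 = 0.9417; α₂ = α₁·K2/[H⁺] = 0.04720
α₁ + 2α₂ = 1.0361
DIC = CA / (α₁ + 2α₂) = 2.32 / 1.0361 = 2.24 mmol/kg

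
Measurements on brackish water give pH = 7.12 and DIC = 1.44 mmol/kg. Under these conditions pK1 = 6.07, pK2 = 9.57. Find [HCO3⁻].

α₁ = 1 / (1 + [H⁺]/K1 + K2/[H⁺]) = 1 / (1 + 10^-1.05 + 10^-2.45)
   = 1 / (1 + 0.089125 + 0.0035481) = 1/1.0927 = 0.9152
[HCO3⁻] = α₁ × DIC = 0.9152 × 1.44 = 1.32 mmol/kg

[HCO3⁻] = 1.32 mmol/kg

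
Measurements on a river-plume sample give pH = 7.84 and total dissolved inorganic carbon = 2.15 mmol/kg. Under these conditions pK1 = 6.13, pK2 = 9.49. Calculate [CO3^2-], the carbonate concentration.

[CO3²⁻] = 0.0462 mmol/kg

α₂ = 1 / (1 + [H⁺]/K2 + [H⁺]²/(K1K2)) = 1 / (1 + 10^+1.65 + 10^-0.06)
   = 1 / (1 + 44.668 + 0.87096) = 1/46.539 = 0.02149
[CO3²⁻] = α₂ × DIC = 0.02149 × 2.15 = 0.0462 mmol/kg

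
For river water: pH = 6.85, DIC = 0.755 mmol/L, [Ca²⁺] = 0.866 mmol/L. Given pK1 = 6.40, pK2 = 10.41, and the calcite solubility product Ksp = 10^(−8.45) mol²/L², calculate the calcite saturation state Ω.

Ω = 0.0375

α₂ = 1 / (1 + [H⁺]/K2 + [H⁺]²/(K1K2)) = 1 / (1 + 10^+3.56 + 10^+3.11)
   = 1 / (1 + 3630.8 + 1288.2) = 1/4920.0 = 0.0002033
[CO3²⁻] = α₂ × DIC = 0.0002033 × 0.755 = 0.0001535 mmol/L = 0.1535 μmol/L
Ksp = 10^(−8.45) = 3.548×10^-9
Ω = [Ca²⁺][CO3²⁻]/Ksp = (0.866×10^-3)(1.535×10^-7) / 3.548×10^-9 = 0.0375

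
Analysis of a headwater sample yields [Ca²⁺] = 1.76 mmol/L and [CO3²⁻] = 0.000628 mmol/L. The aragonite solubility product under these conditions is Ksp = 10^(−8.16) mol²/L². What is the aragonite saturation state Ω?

Ksp = 10^(−8.16) = 6.918×10^-9
Ω = [Ca²⁺][CO3²⁻]/Ksp = (1.76×10^-3)(0.000628×10^-3) / 6.918×10^-9 = 0.160

Ω = 0.160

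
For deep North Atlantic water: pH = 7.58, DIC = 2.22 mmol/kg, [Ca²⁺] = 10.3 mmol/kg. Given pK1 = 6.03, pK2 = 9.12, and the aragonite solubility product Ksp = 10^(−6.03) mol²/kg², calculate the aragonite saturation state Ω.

Ω = 0.669

α₂ = 1 / (1 + [H⁺]/K2 + [H⁺]²/(K1K2)) = 1 / (1 + 10^+1.54 + 10^-0.01)
   = 1 / (1 + 34.674 + 0.97724) = 1/36.651 = 0.02728
[CO3²⁻] = α₂ × DIC = 0.02728 × 2.22 = 0.06057 mmol/kg
Ksp = 10^(−6.03) = 9.333×10^-7
Ω = [Ca²⁺][CO3²⁻]/Ksp = (10.3×10^-3)(6.057×10^-5) / 9.333×10^-7 = 0.669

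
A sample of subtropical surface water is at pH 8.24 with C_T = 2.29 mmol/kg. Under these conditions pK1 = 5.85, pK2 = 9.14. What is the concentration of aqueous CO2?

[CO2*] = 8.26 μmol/kg

α₀ = 1 / (1 + K1/[H⁺] + K1K2/[H⁺]²) = 1 / (1 + 10^+2.39 + 10^+1.49)
   = 1 / (1 + 245.47 + 30.903) = 1/277.37 = 0.003605
[CO2*] = α₀ × DIC = 0.003605 × 2.29 = 0.00826 mmol/kg = 8.26 μmol/kg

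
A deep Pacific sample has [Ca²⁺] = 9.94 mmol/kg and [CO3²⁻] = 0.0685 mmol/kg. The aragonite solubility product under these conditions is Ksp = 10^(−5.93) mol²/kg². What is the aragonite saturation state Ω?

Ksp = 10^(−5.93) = 1.175×10^-6
Ω = [Ca²⁺][CO3²⁻]/Ksp = (9.94×10^-3)(0.0685×10^-3) / 1.175×10^-6 = 0.580

Ω = 0.580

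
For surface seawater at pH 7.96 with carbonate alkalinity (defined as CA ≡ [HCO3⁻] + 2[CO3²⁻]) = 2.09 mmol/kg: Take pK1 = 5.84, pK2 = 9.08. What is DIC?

DIC = 1.97 mmol/kg

CA = [HCO3⁻] + 2[CO3²⁻] = (α₁ + 2α₂)·DIC
At pH 7.96: [H⁺]/K1 = 10^-2.12 = 0.0075858, K2/[H⁺] = 10^-1.12 = 0.075858
α₁ = 1/(1 + 0.0075858 + 0.075858) = 1/1.0834 = 0.9230; α₂ = α₁·K2/[H⁺] = 0.07002
α₁ + 2α₂ = 1.0630
DIC = CA / (α₁ + 2α₂) = 2.09 / 1.0630 = 1.97 mmol/kg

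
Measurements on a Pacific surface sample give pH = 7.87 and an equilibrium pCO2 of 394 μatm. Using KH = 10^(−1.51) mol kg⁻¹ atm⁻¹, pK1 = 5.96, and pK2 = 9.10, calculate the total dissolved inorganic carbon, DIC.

[CO2*] = KH · pCO2 = 10^(−1.51) × 394×10^-6 = 1.218×10^-5 mol/kg
α₀ = 1/(1 + K1/[H⁺] + K1K2/[H⁺]²) = 1/(1 + 10^+1.91 + 10^+0.68) = 0.01149
DIC = [CO2*]/α₀ = 1.218×10^-5 / 0.01149 = 1.06 mmol/kg

DIC = 1.06 mmol/kg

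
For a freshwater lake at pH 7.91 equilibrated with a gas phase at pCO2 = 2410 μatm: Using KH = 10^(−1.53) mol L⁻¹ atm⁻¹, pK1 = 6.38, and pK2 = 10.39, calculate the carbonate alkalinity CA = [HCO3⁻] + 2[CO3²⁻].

CA = 2.43 mmol/L

[CO2*] = KH · pCO2 = 10^(−1.53) × 2410×10^-6 = 7.112×10^-5 mol/L
α₀ = 1/(1 + K1/[H⁺] + K1K2/[H⁺]²) = 1/(1 + 10^+1.53 + 10^-0.95) = 0.02857
DIC = [CO2*]/α₀ = 7.112×10^-5 / 0.02857 = 2.489 mmol/L
CA = (α₁ + 2α₂)·DIC = (0.9682 + 2×0.003206) × 2.489 = 2.43 mmol/L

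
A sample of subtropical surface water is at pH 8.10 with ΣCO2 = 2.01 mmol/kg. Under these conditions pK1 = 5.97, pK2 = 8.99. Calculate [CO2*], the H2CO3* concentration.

α₀ = 1 / (1 + K1/[H⁺] + K1K2/[H⁺]²) = 1 / (1 + 10^+2.13 + 10^+1.24)
   = 1 / (1 + 134.90 + 17.378) = 1/153.27 = 0.006524
[CO2*] = α₀ × DIC = 0.006524 × 2.01 = 0.0131 mmol/kg = 13.1 μmol/kg

[CO2*] = 13.1 μmol/kg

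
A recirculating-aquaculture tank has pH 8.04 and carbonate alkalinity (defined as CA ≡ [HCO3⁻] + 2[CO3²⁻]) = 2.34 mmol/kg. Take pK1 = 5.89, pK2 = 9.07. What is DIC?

DIC = 2.17 mmol/kg

CA = [HCO3⁻] + 2[CO3²⁻] = (α₁ + 2α₂)·DIC
At pH 8.04: [H⁺]/K1 = 10^-2.15 = 0.0070795, K2/[H⁺] = 10^-1.03 = 0.093325
α₁ = 1/(1 + 0.0070795 + 0.093325) = 1/1.1004 = 0.9088; α₂ = α₁·K2/[H⁺] = 0.08481
α₁ + 2α₂ = 1.0784
DIC = CA / (α₁ + 2α₂) = 2.34 / 1.0784 = 2.17 mmol/kg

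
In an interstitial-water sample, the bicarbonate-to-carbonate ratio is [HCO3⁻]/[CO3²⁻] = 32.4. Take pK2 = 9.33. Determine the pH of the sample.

From K2 = [H⁺][CO3²⁻]/[HCO3⁻]:  pH = pK2 − log₁₀([HCO3⁻]/[CO3²⁻])
log₁₀(32.4) = +1.511
pH = 9.33 − (+1.511) = 7.82

pH = 7.82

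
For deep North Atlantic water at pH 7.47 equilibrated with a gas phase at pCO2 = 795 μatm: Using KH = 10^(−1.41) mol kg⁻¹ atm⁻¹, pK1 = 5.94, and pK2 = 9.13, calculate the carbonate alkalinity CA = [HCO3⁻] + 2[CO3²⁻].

[CO2*] = KH · pCO2 = 10^(−1.41) × 795×10^-6 = 3.093×10^-5 mol/kg
α₀ = 1/(1 + K1/[H⁺] + K1K2/[H⁺]²) = 1/(1 + 10^+1.53 + 10^-0.13) = 0.02807
DIC = [CO2*]/α₀ = 3.093×10^-5 / 0.02807 = 1.102 mmol/kg
CA = (α₁ + 2α₂)·DIC = (0.9511 + 2×0.02081) × 1.102 = 1.09 mmol/kg

CA = 1.09 mmol/kg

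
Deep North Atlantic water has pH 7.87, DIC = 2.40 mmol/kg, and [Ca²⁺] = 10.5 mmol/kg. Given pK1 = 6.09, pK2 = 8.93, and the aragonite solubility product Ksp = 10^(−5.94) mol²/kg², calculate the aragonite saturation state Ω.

Ω = 1.73

α₂ = 1 / (1 + [H⁺]/K2 + [H⁺]²/(K1K2)) = 1 / (1 + 10^+1.06 + 10^-0.72)
   = 1 / (1 + 11.482 + 0.19055) = 1/12.672 = 0.07891
[CO3²⁻] = α₂ × DIC = 0.07891 × 2.40 = 0.1894 mmol/kg
Ksp = 10^(−5.94) = 1.148×10^-6
Ω = [Ca²⁺][CO3²⁻]/Ksp = (10.5×10^-3)(1.894×10^-4) / 1.148×10^-6 = 1.73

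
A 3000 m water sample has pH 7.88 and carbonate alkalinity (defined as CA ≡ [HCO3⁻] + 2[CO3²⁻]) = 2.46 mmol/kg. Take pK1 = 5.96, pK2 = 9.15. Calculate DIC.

DIC = 2.37 mmol/kg

CA = [HCO3⁻] + 2[CO3²⁻] = (α₁ + 2α₂)·DIC
At pH 7.88: [H⁺]/K1 = 10^-1.92 = 0.012023, K2/[H⁺] = 10^-1.27 = 0.053703
α₁ = 1/(1 + 0.012023 + 0.053703) = 1/1.0657 = 0.9383; α₂ = α₁·K2/[H⁺] = 0.05039
α₁ + 2α₂ = 1.0391
DIC = CA / (α₁ + 2α₂) = 2.46 / 1.0391 = 2.37 mmol/kg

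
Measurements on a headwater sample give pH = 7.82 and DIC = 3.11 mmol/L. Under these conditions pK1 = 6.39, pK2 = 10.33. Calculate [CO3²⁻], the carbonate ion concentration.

[CO3²⁻] = 9.24 μmol/L

α₂ = 1 / (1 + [H⁺]/K2 + [H⁺]²/(K1K2)) = 1 / (1 + 10^+2.51 + 10^+1.08)
   = 1 / (1 + 323.59 + 12.023) = 1/336.62 = 0.002971
[CO3²⁻] = α₂ × DIC = 0.002971 × 3.11 = 0.00924 mmol/L = 9.24 μmol/L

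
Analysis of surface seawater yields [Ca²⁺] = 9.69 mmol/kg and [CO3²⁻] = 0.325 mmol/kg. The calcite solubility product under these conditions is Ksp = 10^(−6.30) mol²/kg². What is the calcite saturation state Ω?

Ksp = 10^(−6.30) = 5.012×10^-7
Ω = [Ca²⁺][CO3²⁻]/Ksp = (9.69×10^-3)(0.325×10^-3) / 5.012×10^-7 = 6.28

Ω = 6.28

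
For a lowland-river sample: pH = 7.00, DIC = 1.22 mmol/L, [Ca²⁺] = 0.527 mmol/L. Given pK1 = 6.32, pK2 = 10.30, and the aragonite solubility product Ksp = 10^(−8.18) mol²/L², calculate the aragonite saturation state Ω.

α₂ = 1 / (1 + [H⁺]/K2 + [H⁺]²/(K1K2)) = 1 / (1 + 10^+3.30 + 10^+2.62)
   = 1 / (1 + 1995.3 + 416.87) = 1/2413.1 = 0.0004144
[CO3²⁻] = α₂ × DIC = 0.0004144 × 1.22 = 0.0005056 mmol/L = 0.5056 μmol/L
Ksp = 10^(−8.18) = 6.607×10^-9
Ω = [Ca²⁺][CO3²⁻]/Ksp = (0.527×10^-3)(5.056×10^-7) / 6.607×10^-9 = 0.0403

Ω = 0.0403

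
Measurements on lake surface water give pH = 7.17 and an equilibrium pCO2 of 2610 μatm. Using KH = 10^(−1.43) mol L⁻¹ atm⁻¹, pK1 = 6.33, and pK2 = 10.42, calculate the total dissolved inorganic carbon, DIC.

[CO2*] = KH · pCO2 = 10^(−1.43) × 2610×10^-6 = 9.697×10^-5 mol/L
α₀ = 1/(1 + K1/[H⁺] + K1K2/[H⁺]²) = 1/(1 + 10^+0.84 + 10^-2.41) = 0.1262
DIC = [CO2*]/α₀ = 9.697×10^-5 / 0.1262 = 0.768 mmol/L

DIC = 0.768 mmol/L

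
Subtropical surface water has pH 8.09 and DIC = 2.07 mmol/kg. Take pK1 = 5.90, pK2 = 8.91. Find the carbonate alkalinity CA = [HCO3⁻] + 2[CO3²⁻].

CA = 2.33 mmol/kg

CA = [HCO3⁻] + 2[CO3²⁻] = (α₁ + 2α₂)·DIC
At pH 8.09: [H⁺]/K1 = 10^-2.19 = 0.0064565, K2/[H⁺] = 10^-0.82 = 0.15136
α₁ = 1/(1 + 0.0064565 + 0.15136) = 1/1.1578 = 0.8637; α₂ = α₁·K2/[H⁺] = 0.1307
α₁ + 2α₂ = 1.1251
CA = 1.1251 × 2.07 = 2.33 mmol/kg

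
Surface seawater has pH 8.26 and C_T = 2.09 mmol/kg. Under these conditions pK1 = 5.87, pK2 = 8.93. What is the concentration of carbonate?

α₂ = 1 / (1 + [H⁺]/K2 + [H⁺]²/(K1K2)) = 1 / (1 + 10^+0.67 + 10^-1.72)
   = 1 / (1 + 4.6774 + 0.019055) = 1/5.6964 = 0.1755
[CO3²⁻] = α₂ × DIC = 0.1755 × 2.09 = 0.367 mmol/kg

[CO3²⁻] = 0.367 mmol/kg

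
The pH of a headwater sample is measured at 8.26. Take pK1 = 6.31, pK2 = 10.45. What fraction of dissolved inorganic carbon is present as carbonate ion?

α₂ = 1 / (1 + [H⁺]/K2 + [H⁺]²/(K1K2)) = 1 / (1 + 10^+2.19 + 10^+0.24)
   = 1 / (1 + 154.88 + 1.7378) = 1/157.62 = 0.006344

α₂ = 0.00634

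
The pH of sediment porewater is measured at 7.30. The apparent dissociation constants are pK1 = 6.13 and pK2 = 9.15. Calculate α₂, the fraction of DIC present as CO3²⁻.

α₂ = 1 / (1 + [H⁺]/K2 + [H⁺]²/(K1K2)) = 1 / (1 + 10^+1.85 + 10^+0.68)
   = 1 / (1 + 70.795 + 4.7863) = 1/76.581 = 0.01306

α₂ = 0.0131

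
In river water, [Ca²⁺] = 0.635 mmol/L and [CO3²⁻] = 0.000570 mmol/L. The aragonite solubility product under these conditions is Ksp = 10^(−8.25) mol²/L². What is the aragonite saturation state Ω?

Ksp = 10^(−8.25) = 5.623×10^-9
Ω = [Ca²⁺][CO3²⁻]/Ksp = (0.635×10^-3)(0.000570×10^-3) / 5.623×10^-9 = 0.0644

Ω = 0.0644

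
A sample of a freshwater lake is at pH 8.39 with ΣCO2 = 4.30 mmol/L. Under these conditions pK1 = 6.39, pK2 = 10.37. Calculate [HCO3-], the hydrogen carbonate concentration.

α₁ = 1 / (1 + [H⁺]/K1 + K2/[H⁺]) = 1 / (1 + 10^-2.00 + 10^-1.98)
   = 1 / (1 + 0.010000 + 0.010471) = 1/1.0205 = 0.9799
[HCO3⁻] = α₁ × DIC = 0.9799 × 4.30 = 4.21 mmol/L

[HCO3⁻] = 4.21 mmol/L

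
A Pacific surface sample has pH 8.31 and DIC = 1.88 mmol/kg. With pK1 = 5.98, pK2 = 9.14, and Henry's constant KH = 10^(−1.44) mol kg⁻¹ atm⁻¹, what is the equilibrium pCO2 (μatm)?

pCO2 = 210 μatm

α₀ = 1 / (1 + K1/[H⁺] + K1K2/[H⁺]²) = 1 / (1 + 10^+2.33 + 10^+1.50)
   = 1 / (1 + 213.80 + 31.623) = 1/246.42 = 0.004058
[CO2*] = α₀ × DIC = 0.004058 × 1.88 = 0.007629 mmol/kg = 7.629 μmol/kg
pCO2 = [CO2*]/KH = 7.629×10^-6 / 3.631×10^-2 = 210 μatm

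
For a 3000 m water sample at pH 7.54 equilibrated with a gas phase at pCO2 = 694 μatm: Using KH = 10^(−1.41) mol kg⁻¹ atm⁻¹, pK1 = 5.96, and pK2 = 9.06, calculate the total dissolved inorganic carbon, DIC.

DIC = 1.08 mmol/kg

[CO2*] = KH · pCO2 = 10^(−1.41) × 694×10^-6 = 2.700×10^-5 mol/kg
α₀ = 1/(1 + K1/[H⁺] + K1K2/[H⁺]²) = 1/(1 + 10^+1.58 + 10^+0.06) = 0.02490
DIC = [CO2*]/α₀ = 2.700×10^-5 / 0.02490 = 1.08 mmol/kg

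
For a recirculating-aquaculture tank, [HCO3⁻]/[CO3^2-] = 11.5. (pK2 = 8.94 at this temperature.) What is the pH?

pH = 7.88

From K2 = [H⁺][CO3^2-]/[HCO3⁻]:  pH = pK2 − log₁₀([HCO3⁻]/[CO3^2-])
log₁₀(11.5) = +1.061
pH = 8.94 − (+1.061) = 7.88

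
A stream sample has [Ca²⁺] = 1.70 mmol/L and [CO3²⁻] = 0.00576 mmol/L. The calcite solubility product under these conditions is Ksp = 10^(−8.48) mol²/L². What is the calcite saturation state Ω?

Ω = 2.96

Ksp = 10^(−8.48) = 3.311×10^-9
Ω = [Ca²⁺][CO3²⁻]/Ksp = (1.70×10^-3)(0.00576×10^-3) / 3.311×10^-9 = 2.96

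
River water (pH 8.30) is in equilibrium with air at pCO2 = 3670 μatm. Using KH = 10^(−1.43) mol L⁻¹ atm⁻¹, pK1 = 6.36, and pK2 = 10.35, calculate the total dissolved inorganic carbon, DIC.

DIC = 12.1 mmol/L

[CO2*] = KH · pCO2 = 10^(−1.43) × 3670×10^-6 = 1.364×10^-4 mol/L
α₀ = 1/(1 + K1/[H⁺] + K1K2/[H⁺]²) = 1/(1 + 10^+1.94 + 10^-0.11) = 0.01125
DIC = [CO2*]/α₀ = 1.364×10^-4 / 0.01125 = 12.1 mmol/L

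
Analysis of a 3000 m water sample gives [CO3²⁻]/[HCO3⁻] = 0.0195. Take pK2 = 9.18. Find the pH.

From K2 = [H⁺][CO3²⁻]/[HCO3⁻]:  pH = pK2 + log₁₀([CO3²⁻]/[HCO3⁻])
log₁₀(0.0195) = -1.710
pH = 9.18 + (-1.710) = 7.47

pH = 7.47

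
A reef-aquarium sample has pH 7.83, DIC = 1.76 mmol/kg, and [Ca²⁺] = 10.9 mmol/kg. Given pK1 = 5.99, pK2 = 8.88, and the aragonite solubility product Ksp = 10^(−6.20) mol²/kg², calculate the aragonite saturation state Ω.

α₂ = 1 / (1 + [H⁺]/K2 + [H⁺]²/(K1K2)) = 1 / (1 + 10^+1.05 + 10^-0.79)
   = 1 / (1 + 11.220 + 0.16218) = 1/12.382 = 0.08076
[CO3²⁻] = α₂ × DIC = 0.08076 × 1.76 = 0.1421 mmol/kg
Ksp = 10^(−6.20) = 6.310×10^-7
Ω = [Ca²⁺][CO3²⁻]/Ksp = (10.9×10^-3)(1.421×10^-4) / 6.310×10^-7 = 2.46

Ω = 2.46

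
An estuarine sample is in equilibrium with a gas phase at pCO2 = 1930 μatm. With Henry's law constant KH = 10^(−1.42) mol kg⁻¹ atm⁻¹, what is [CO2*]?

[CO2*] = 73.4 μmol/kg

KH = 10^(−1.42) = 3.802×10^-2 mol kg⁻¹ atm⁻¹
[CO2*] = KH · pCO2 = 3.802×10^-2 × 1930×10^-6 atm = 7.34×10^-5 mol/kg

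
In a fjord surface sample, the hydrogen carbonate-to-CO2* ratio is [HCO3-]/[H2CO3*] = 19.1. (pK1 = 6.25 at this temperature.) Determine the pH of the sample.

pH = 7.53

From K1 = [H⁺][HCO3-]/[H2CO3*]:  pH = pK1 + log₁₀([HCO3-]/[H2CO3*])
log₁₀(19.1) = +1.281
pH = 6.25 + (+1.281) = 7.53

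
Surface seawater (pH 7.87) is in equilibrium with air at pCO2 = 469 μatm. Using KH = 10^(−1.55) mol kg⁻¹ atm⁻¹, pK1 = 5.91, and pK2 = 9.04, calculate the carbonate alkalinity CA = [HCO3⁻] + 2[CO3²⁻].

[CO2*] = KH · pCO2 = 10^(−1.55) × 469×10^-6 = 1.322×10^-5 mol/kg
α₀ = 1/(1 + K1/[H⁺] + K1K2/[H⁺]²) = 1/(1 + 10^+1.96 + 10^+0.79) = 0.01017
DIC = [CO2*]/α₀ = 1.322×10^-5 / 0.01017 = 1.300 mmol/kg
CA = (α₁ + 2α₂)·DIC = (0.9272 + 2×0.06268) × 1.300 = 1.37 mmol/kg

CA = 1.37 mmol/kg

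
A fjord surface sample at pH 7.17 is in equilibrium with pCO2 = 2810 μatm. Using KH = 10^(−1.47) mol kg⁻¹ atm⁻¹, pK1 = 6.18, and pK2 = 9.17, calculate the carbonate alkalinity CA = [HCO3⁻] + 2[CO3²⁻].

[CO2*] = KH · pCO2 = 10^(−1.47) × 2810×10^-6 = 9.522×10^-5 mol/kg
α₀ = 1/(1 + K1/[H⁺] + K1K2/[H⁺]²) = 1/(1 + 10^+0.99 + 10^-1.01) = 0.09200
DIC = [CO2*]/α₀ = 9.522×10^-5 / 0.09200 = 1.035 mmol/kg
CA = (α₁ + 2α₂)·DIC = (0.8990 + 2×0.008990) × 1.035 = 0.949 mmol/kg

CA = 0.949 mmol/kg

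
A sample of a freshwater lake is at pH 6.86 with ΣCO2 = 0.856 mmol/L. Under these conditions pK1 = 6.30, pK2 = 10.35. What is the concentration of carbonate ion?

[CO3²⁻] = 0.217 μmol/L

α₂ = 1 / (1 + [H⁺]/K2 + [H⁺]²/(K1K2)) = 1 / (1 + 10^+3.49 + 10^+2.93)
   = 1 / (1 + 3090.3 + 851.14) = 1/3942.4 = 0.0002537
[CO3²⁻] = α₂ × DIC = 0.0002537 × 0.856 = 0.000217 mmol/L = 0.217 μmol/L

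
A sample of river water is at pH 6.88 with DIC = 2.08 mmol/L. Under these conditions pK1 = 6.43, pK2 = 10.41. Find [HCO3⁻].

α₁ = 1 / (1 + [H⁺]/K1 + K2/[H⁺]) = 1 / (1 + 10^-0.45 + 10^-3.53)
   = 1 / (1 + 0.35481 + 0.00029512) = 1/1.3551 = 0.7379
[HCO3⁻] = α₁ × DIC = 0.7379 × 2.08 = 1.53 mmol/L

[HCO3⁻] = 1.53 mmol/L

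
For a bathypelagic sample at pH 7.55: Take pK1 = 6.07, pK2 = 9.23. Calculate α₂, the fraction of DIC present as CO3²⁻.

α₂ = 1 / (1 + [H⁺]/K2 + [H⁺]²/(K1K2)) = 1 / (1 + 10^+1.68 + 10^+0.20)
   = 1 / (1 + 47.863 + 1.5849) = 1/50.448 = 0.01982

α₂ = 0.0198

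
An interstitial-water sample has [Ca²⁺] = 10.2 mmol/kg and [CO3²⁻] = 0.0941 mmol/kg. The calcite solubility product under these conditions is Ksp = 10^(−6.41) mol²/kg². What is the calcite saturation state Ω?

Ksp = 10^(−6.41) = 3.890×10^-7
Ω = [Ca²⁺][CO3²⁻]/Ksp = (10.2×10^-3)(0.0941×10^-3) / 3.890×10^-7 = 2.47

Ω = 2.47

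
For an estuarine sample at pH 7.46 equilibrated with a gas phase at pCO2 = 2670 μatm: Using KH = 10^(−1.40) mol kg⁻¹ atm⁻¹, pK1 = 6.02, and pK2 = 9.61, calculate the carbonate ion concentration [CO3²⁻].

[CO2*] = KH · pCO2 = 10^(−1.40) × 2670×10^-6 = 1.063×10^-4 mol/kg
α₀ = 1/(1 + K1/[H⁺] + K1K2/[H⁺]²) = 1/(1 + 10^+1.44 + 10^-0.71) = 0.03480
DIC = [CO2*]/α₀ = 1.063×10^-4 / 0.03480 = 3.055 mmol/kg
[CO3²⁻] = α₂·DIC; α₂ = 0.006785, so [CO3²⁻] = 0.006785 × 3.055 = 0.0207 mmol/kg

[CO3²⁻] = 0.0207 mmol/kg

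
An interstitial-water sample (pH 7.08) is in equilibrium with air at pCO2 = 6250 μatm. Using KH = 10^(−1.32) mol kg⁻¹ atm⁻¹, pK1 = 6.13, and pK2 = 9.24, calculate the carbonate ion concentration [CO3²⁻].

[CO3²⁻] = 18.4 μmol/kg

[CO2*] = KH · pCO2 = 10^(−1.32) × 6250×10^-6 = 2.991×10^-4 mol/kg
α₀ = 1/(1 + K1/[H⁺] + K1K2/[H⁺]²) = 1/(1 + 10^+0.95 + 10^-1.21) = 0.1003
DIC = [CO2*]/α₀ = 2.991×10^-4 / 0.1003 = 2.984 mmol/kg
[CO3²⁻] = α₂·DIC; α₂ = 0.006182, so [CO3²⁻] = 0.006182 × 2.984 = 0.0184 mmol/kg = 18.4 μmol/kg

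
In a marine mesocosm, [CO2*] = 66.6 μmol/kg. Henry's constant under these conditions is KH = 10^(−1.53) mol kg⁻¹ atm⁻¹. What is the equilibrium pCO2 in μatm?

KH = 10^(−1.53) = 2.951×10^-2 mol kg⁻¹ atm⁻¹
pCO2 = [CO2*]/KH = 66.6×10^-6 / 2.951×10^-2 = 2.26×10^-3 atm = 2260 μatm

pCO2 = 2260 μatm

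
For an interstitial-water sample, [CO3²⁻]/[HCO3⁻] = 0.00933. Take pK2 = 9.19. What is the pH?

From K2 = [H⁺][CO3²⁻]/[HCO3⁻]:  pH = pK2 + log₁₀([CO3²⁻]/[HCO3⁻])
log₁₀(0.00933) = -2.030
pH = 9.19 + (-2.030) = 7.16

pH = 7.16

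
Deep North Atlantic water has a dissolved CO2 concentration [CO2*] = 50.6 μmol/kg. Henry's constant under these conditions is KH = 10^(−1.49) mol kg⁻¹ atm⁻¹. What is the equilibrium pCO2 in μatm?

KH = 10^(−1.49) = 3.236×10^-2 mol kg⁻¹ atm⁻¹
pCO2 = [CO2*]/KH = 50.6×10^-6 / 3.236×10^-2 = 1.56×10^-3 atm = 1560 μatm

pCO2 = 1560 μatm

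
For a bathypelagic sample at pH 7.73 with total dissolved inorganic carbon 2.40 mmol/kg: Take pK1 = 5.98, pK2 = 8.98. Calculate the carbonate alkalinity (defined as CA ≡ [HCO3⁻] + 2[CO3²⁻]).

CA = 2.49 mmol/kg

CA = [HCO3⁻] + 2[CO3²⁻] = (α₁ + 2α₂)·DIC
At pH 7.73: [H⁺]/K1 = 10^-1.75 = 0.017783, K2/[H⁺] = 10^-1.25 = 0.056234
α₁ = 1/(1 + 0.017783 + 0.056234) = 1/1.0740 = 0.9311; α₂ = α₁·K2/[H⁺] = 0.05236
α₁ + 2α₂ = 1.0358
CA = 1.0358 × 2.40 = 2.49 mmol/kg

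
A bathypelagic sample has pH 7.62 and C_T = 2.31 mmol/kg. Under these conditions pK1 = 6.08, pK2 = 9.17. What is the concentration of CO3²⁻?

[CO3²⁻] = 0.0616 mmol/kg

α₂ = 1 / (1 + [H⁺]/K2 + [H⁺]²/(K1K2)) = 1 / (1 + 10^+1.55 + 10^+0.01)
   = 1 / (1 + 35.481 + 1.0233) = 1/37.505 = 0.02666
[CO3²⁻] = α₂ × DIC = 0.02666 × 2.31 = 0.0616 mmol/kg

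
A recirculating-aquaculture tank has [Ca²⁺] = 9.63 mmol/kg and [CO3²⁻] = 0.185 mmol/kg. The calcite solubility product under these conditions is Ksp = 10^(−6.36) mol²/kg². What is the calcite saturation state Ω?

Ω = 4.08

Ksp = 10^(−6.36) = 4.365×10^-7
Ω = [Ca²⁺][CO3²⁻]/Ksp = (9.63×10^-3)(0.185×10^-3) / 4.365×10^-7 = 4.08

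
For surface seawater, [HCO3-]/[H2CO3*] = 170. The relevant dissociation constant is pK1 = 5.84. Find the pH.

pH = 8.07

From K1 = [H⁺][HCO3-]/[H2CO3*]:  pH = pK1 + log₁₀([HCO3-]/[H2CO3*])
log₁₀(170) = +2.230
pH = 5.84 + (+2.230) = 8.07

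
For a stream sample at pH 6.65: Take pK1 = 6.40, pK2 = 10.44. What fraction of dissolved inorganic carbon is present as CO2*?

α₀ = 0.360

α₀ = 1 / (1 + K1/[H⁺] + K1K2/[H⁺]²) = 1 / (1 + 10^+0.25 + 10^-3.54)
   = 1 / (1 + 1.7783 + 0.00028840) = 1/2.7786 = 0.3599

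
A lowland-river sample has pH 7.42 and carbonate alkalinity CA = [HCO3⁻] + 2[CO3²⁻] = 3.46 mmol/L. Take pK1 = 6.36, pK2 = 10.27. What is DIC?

CA = [HCO3⁻] + 2[CO3²⁻] = (α₁ + 2α₂)·DIC
At pH 7.42: [H⁺]/K1 = 10^-1.06 = 0.087096, K2/[H⁺] = 10^-2.85 = 0.0014125
α₁ = 1/(1 + 0.087096 + 0.0014125) = 1/1.0885 = 0.9187; α₂ = α₁·K2/[H⁺] = 0.001298
α₁ + 2α₂ = 0.9213
DIC = CA / (α₁ + 2α₂) = 3.46 / 0.9213 = 3.76 mmol/L

DIC = 3.76 mmol/L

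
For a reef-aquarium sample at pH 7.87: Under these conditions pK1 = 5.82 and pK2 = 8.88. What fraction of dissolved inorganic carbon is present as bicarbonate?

α₁ = 0.904

α₁ = 1 / (1 + [H⁺]/K1 + K2/[H⁺]) = 1 / (1 + 10^-2.05 + 10^-1.01)
   = 1 / (1 + 0.0089125 + 0.097724) = 1/1.1066 = 0.9036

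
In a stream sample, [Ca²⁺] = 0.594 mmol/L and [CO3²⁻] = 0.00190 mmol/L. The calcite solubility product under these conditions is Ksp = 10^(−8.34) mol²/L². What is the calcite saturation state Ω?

Ω = 0.247

Ksp = 10^(−8.34) = 4.571×10^-9
Ω = [Ca²⁺][CO3²⁻]/Ksp = (0.594×10^-3)(0.00190×10^-3) / 4.571×10^-9 = 0.247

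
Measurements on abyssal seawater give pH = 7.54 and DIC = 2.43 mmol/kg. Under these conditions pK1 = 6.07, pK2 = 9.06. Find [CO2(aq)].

[CO2*] = 0.0774 mmol/kg

α₀ = 1 / (1 + K1/[H⁺] + K1K2/[H⁺]²) = 1 / (1 + 10^+1.47 + 10^-0.05)
   = 1 / (1 + 29.512 + 0.89125) = 1/31.403 = 0.03184
[CO2*] = α₀ × DIC = 0.03184 × 2.43 = 0.0774 mmol/kg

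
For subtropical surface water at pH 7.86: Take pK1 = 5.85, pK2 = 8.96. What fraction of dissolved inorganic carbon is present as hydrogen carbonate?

α₁ = 0.918

α₁ = 1 / (1 + [H⁺]/K1 + K2/[H⁺]) = 1 / (1 + 10^-2.01 + 10^-1.10)
   = 1 / (1 + 0.0097724 + 0.079433) = 1/1.0892 = 0.9181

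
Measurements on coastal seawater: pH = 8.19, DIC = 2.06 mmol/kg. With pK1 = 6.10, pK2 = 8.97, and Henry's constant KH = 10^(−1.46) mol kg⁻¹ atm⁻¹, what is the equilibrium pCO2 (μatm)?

pCO2 = 411 μatm

α₀ = 1 / (1 + K1/[H⁺] + K1K2/[H⁺]²) = 1 / (1 + 10^+2.09 + 10^+1.31)
   = 1 / (1 + 123.03 + 20.417) = 1/144.44 = 0.006923
[CO2*] = α₀ × DIC = 0.006923 × 2.06 = 0.01426 mmol/kg = 14.26 μmol/kg
pCO2 = [CO2*]/KH = 1.426×10^-5 / 3.467×10^-2 = 411 μatm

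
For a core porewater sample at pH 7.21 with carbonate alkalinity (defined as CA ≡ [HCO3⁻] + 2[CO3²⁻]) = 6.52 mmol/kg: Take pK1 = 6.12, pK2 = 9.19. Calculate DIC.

DIC = 6.97 mmol/kg

CA = [HCO3⁻] + 2[CO3²⁻] = (α₁ + 2α₂)·DIC
At pH 7.21: [H⁺]/K1 = 10^-1.09 = 0.081283, K2/[H⁺] = 10^-1.98 = 0.010471
α₁ = 1/(1 + 0.081283 + 0.010471) = 1/1.0918 = 0.9160; α₂ = α₁·K2/[H⁺] = 0.009591
α₁ + 2α₂ = 0.9351
DIC = CA / (α₁ + 2α₂) = 6.52 / 0.9351 = 6.97 mmol/kg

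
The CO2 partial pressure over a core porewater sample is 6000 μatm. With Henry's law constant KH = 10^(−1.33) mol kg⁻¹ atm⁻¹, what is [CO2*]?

KH = 10^(−1.33) = 4.677×10^-2 mol kg⁻¹ atm⁻¹
[CO2*] = KH · pCO2 = 4.677×10^-2 × 6000×10^-6 atm = 2.81×10^-4 mol/kg

[CO2*] = 281 μmol/kg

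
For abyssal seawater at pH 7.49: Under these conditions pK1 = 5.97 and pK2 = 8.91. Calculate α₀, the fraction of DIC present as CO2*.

α₀ = 1 / (1 + K1/[H⁺] + K1K2/[H⁺]²) = 1 / (1 + 10^+1.52 + 10^+0.10)
   = 1 / (1 + 33.113 + 1.2589) = 1/35.372 = 0.02827

α₀ = 0.0283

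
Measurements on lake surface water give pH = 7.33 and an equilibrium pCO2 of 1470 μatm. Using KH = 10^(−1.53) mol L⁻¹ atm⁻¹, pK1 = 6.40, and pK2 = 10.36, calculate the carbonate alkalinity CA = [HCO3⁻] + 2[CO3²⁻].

[CO2*] = KH · pCO2 = 10^(−1.53) × 1470×10^-6 = 4.338×10^-5 mol/L
α₀ = 1/(1 + K1/[H⁺] + K1K2/[H⁺]²) = 1/(1 + 10^+0.93 + 10^-2.10) = 0.1050
DIC = [CO2*]/α₀ = 4.338×10^-5 / 0.1050 = 0.4130 mmol/L
CA = (α₁ + 2α₂)·DIC = (0.8941 + 2×0.0008344) × 0.4130 = 0.370 mmol/L

CA = 0.370 mmol/L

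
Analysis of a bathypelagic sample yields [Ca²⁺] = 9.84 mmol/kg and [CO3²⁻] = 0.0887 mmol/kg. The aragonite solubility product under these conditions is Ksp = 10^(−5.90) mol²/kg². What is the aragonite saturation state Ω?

Ksp = 10^(−5.90) = 1.259×10^-6
Ω = [Ca²⁺][CO3²⁻]/Ksp = (9.84×10^-3)(0.0887×10^-3) / 1.259×10^-6 = 0.693

Ω = 0.693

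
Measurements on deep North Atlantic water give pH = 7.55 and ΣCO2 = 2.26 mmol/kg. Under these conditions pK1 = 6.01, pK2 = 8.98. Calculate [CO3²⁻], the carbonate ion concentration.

[CO3²⁻] = 0.0788 mmol/kg

α₂ = 1 / (1 + [H⁺]/K2 + [H⁺]²/(K1K2)) = 1 / (1 + 10^+1.43 + 10^-0.11)
   = 1 / (1 + 26.915 + 0.77625) = 1/28.692 = 0.03485
[CO3²⁻] = α₂ × DIC = 0.03485 × 2.26 = 0.0788 mmol/kg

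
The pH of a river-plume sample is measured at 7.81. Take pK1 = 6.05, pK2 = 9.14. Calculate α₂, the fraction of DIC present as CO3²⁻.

α₂ = 0.0440

α₂ = 1 / (1 + [H⁺]/K2 + [H⁺]²/(K1K2)) = 1 / (1 + 10^+1.33 + 10^-0.43)
   = 1 / (1 + 21.380 + 0.37154) = 1/22.751 = 0.04395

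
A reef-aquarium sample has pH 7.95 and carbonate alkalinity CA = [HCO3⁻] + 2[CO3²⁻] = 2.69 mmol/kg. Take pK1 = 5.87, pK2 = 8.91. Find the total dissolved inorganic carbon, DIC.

DIC = 2.47 mmol/kg

CA = [HCO3⁻] + 2[CO3²⁻] = (α₁ + 2α₂)·DIC
At pH 7.95: [H⁺]/K1 = 10^-2.08 = 0.0083176, K2/[H⁺] = 10^-0.96 = 0.10965
α₁ = 1/(1 + 0.0083176 + 0.10965) = 1/1.1180 = 0.8945; α₂ = α₁·K2/[H⁺] = 0.09808
α₁ + 2α₂ = 1.0906
DIC = CA / (α₁ + 2α₂) = 2.69 / 1.0906 = 2.47 mmol/kg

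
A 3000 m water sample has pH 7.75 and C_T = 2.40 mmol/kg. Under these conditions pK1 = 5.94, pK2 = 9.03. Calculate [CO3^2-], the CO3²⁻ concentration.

[CO3²⁻] = 0.118 mmol/kg

α₂ = 1 / (1 + [H⁺]/K2 + [H⁺]²/(K1K2)) = 1 / (1 + 10^+1.28 + 10^-0.53)
   = 1 / (1 + 19.055 + 0.29512) = 1/20.350 = 0.04914
[CO3²⁻] = α₂ × DIC = 0.04914 × 2.40 = 0.118 mmol/kg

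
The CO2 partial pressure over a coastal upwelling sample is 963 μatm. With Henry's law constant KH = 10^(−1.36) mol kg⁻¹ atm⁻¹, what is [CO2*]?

KH = 10^(−1.36) = 4.365×10^-2 mol kg⁻¹ atm⁻¹
[CO2*] = KH · pCO2 = 4.365×10^-2 × 963×10^-6 atm = 4.20×10^-5 mol/kg

[CO2*] = 42.0 μmol/kg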